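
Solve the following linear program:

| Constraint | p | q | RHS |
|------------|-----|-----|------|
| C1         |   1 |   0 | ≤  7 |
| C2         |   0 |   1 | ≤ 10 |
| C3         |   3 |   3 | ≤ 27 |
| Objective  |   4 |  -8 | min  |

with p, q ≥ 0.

Evaluate the objective at each vertex of the feasible region:
  z(0, 0) = 0
  z(7, 0) = 28
  z(7, 2) = 12
  z(0, 9) = -72  ←
The minimum is at p = 0, q = 9.

p = 0, q = 9, z = -72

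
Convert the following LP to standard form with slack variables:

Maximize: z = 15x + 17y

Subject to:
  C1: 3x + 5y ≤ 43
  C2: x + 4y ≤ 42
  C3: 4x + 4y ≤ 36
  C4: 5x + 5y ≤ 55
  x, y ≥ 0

max z = 15x + 17y

s.t.
  3x + 5y + s1 = 43
  x + 4y + s2 = 42
  4x + 4y + s3 = 36
  5x + 5y + s4 = 55
  x, y, s1, s2, s3, s4 ≥ 0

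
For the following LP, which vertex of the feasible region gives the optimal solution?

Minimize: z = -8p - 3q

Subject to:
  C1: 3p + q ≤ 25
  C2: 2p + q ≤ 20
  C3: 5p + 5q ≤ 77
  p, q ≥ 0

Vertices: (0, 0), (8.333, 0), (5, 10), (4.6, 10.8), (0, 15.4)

Evaluate the objective at each vertex of the feasible region:
  z(0, 0) = 0
  z(8.333, 0) = -66.67
  z(5, 10) = -70  ←
  z(4.6, 10.8) = -69.2
  z(0, 15.4) = -46.2
The minimum is at p = 5, q = 10.

(5, 10)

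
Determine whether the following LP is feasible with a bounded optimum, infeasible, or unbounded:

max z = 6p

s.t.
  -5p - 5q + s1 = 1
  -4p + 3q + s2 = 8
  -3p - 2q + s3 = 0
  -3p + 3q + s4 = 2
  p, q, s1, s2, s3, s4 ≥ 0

Unbounded (objective can increase without bound)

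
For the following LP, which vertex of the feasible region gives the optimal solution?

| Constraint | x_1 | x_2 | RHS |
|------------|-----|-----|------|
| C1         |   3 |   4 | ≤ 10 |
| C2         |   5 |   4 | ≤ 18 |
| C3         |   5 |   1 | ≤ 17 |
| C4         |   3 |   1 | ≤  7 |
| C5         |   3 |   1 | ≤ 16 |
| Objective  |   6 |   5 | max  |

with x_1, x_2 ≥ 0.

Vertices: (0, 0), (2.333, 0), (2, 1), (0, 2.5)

Evaluate the objective at each vertex of the feasible region:
  z(0, 0) = 0
  z(2.333, 0) = 14
  z(2, 1) = 17  ←
  z(0, 2.5) = 12.5
The maximum is at x_1 = 2, x_2 = 1.

(2, 1)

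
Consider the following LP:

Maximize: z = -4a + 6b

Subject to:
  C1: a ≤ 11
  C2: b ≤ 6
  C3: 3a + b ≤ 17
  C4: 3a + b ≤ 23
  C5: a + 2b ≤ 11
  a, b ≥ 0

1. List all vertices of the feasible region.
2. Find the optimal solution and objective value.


1. (0, 0), (5.667, 0), (4.6, 3.2), (0, 5.5)
2. a = 0, b = 5.5, z = 33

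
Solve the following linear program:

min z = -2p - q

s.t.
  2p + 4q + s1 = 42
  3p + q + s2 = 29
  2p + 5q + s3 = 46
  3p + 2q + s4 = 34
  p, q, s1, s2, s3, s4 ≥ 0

Evaluate the objective at each vertex of the feasible region:
  z(0, 0) = 0
  z(9.667, 0) = -19.33
  z(8, 5) = -21  ←
  z(7.091, 6.364) = -20.55
  z(0, 9.2) = -9.2
The minimum is at p = 8, q = 5.

p = 8, q = 5, z = -21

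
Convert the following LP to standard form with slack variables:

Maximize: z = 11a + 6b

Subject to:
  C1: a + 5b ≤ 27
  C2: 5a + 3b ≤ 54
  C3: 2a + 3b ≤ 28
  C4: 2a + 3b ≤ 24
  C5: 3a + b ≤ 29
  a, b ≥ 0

max z = 11a + 6b

s.t.
  a + 5b + s1 = 27
  5a + 3b + s2 = 54
  2a + 3b + s3 = 28
  2a + 3b + s4 = 24
  3a + b + s5 = 29
  a, b, s1, s2, s3, s4, s5 ≥ 0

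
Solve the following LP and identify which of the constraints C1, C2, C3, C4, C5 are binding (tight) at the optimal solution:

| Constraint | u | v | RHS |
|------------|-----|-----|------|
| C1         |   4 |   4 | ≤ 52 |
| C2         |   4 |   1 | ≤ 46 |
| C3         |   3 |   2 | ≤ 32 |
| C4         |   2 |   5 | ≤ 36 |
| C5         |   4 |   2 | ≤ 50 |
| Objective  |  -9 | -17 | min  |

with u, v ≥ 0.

At u = 8, v = 4, compute slack b - a·x for each constraint:
  C1: 52 − 48 = 4  (slack)
  C2: 46 − 36 = 10  (slack)
  C3: 32 − 32 = 0  (binding)
  C4: 36 − 36 = 0  (binding)
  C5: 50 − 40 = 10  (slack)

Optimal: u = 8, v = 4
Binding: C3, C4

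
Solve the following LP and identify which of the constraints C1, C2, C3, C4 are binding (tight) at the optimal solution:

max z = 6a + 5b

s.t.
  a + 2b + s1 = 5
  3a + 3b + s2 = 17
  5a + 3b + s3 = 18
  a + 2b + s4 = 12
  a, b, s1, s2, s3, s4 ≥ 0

At a = 3, b = 1, compute slack b - a·x for each constraint:
  C1: 5 − 5 = 0  (binding)
  C2: 17 − 12 = 5  (slack)
  C3: 18 − 18 = 0  (binding)
  C4: 12 − 5 = 7  (slack)

Optimal: a = 3, b = 1
Binding: C1, C3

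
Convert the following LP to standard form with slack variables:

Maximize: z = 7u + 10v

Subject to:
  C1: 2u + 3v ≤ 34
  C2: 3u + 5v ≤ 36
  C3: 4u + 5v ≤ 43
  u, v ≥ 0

max z = 7u + 10v

s.t.
  2u + 3v + s1 = 34
  3u + 5v + s2 = 36
  4u + 5v + s3 = 43
  u, v, s1, s2, s3 ≥ 0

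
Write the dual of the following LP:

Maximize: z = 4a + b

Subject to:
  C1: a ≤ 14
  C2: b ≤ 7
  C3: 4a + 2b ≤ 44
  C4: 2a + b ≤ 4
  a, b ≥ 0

Primal max cᵀx s.t. Ax ≤ b, x ≥ 0  →  Dual min bᵀy s.t. Aᵀy ≥ c, y ≥ 0.

Minimize: z = 14y1 + 7y2 + 44y3 + 4y4

Subject to:
  y1 + 4y3 + 2y4 ≥ 4
  y2 + 2y3 + y4 ≥ 1
  y1, y2, y3, y4 ≥ 0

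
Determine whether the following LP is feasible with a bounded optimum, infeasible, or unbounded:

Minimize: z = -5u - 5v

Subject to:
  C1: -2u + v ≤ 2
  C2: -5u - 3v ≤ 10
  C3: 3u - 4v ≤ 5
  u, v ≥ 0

Unbounded (objective can decrease without bound)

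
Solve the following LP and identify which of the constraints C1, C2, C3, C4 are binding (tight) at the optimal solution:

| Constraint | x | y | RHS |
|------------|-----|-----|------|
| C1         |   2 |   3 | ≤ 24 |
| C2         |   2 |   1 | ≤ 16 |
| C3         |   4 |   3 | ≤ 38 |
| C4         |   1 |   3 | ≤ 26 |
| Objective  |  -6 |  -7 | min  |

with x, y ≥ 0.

At x = 6, y = 4, compute slack b - a·x for each constraint:
  C1: 24 − 24 = 0  (binding)
  C2: 16 − 16 = 0  (binding)
  C3: 38 − 36 = 2  (slack)
  C4: 26 − 18 = 8  (slack)

Optimal: x = 6, y = 4
Binding: C1, C2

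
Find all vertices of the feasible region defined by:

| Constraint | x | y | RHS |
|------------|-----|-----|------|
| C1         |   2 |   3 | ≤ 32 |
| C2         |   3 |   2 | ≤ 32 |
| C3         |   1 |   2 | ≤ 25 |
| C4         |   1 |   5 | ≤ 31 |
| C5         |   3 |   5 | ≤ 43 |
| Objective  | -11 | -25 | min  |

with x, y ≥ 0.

(0, 0), (10.67, 0), (8.222, 3.667), (6, 5), (0, 6.2)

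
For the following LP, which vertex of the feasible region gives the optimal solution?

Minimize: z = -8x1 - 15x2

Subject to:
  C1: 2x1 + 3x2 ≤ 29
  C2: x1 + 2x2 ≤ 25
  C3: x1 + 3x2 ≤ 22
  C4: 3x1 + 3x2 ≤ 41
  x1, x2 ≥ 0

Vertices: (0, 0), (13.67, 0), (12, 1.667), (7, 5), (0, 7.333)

Evaluate the objective at each vertex of the feasible region:
  z(0, 0) = 0
  z(13.67, 0) = -109.3
  z(12, 1.667) = -121
  z(7, 5) = -131  ←
  z(0, 7.333) = -110
The minimum is at x1 = 7, x2 = 5.

(7, 5)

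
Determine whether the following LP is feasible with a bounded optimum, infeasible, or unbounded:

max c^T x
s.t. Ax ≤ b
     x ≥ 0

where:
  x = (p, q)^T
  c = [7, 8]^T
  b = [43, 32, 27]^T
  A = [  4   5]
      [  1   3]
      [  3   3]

Feasible with a bounded optimal solution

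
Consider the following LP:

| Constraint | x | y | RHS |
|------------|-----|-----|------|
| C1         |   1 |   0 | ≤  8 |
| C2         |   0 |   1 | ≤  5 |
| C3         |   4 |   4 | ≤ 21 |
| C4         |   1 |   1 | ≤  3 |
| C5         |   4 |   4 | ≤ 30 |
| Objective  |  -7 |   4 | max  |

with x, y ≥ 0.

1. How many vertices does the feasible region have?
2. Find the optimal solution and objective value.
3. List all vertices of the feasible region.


1. 3
2. x = 0, y = 3, z = 12
3. (0, 0), (3, 0), (0, 3)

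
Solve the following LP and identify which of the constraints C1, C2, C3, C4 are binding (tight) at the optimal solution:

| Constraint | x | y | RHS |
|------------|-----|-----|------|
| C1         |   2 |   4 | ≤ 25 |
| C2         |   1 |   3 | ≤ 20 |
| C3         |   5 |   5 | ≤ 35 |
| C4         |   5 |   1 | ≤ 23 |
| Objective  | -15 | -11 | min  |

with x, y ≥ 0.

At x = 4, y = 3, compute slack b - a·x for each constraint:
  C1: 25 − 20 = 5  (slack)
  C2: 20 − 13 = 7  (slack)
  C3: 35 − 35 = 0  (binding)
  C4: 23 − 23 = 0  (binding)

Optimal: x = 4, y = 3
Binding: C3, C4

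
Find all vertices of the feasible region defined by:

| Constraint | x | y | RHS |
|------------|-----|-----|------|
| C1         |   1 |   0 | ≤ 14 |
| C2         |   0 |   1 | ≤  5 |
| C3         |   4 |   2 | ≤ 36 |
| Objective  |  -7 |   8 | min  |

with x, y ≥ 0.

(0, 0), (9, 0), (6.5, 5), (0, 5)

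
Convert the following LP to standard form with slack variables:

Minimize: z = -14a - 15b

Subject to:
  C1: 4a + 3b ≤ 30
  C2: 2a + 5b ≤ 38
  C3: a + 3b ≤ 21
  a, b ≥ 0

min z = -14a - 15b

s.t.
  4a + 3b + s1 = 30
  2a + 5b + s2 = 38
  a + 3b + s3 = 21
  a, b, s1, s2, s3 ≥ 0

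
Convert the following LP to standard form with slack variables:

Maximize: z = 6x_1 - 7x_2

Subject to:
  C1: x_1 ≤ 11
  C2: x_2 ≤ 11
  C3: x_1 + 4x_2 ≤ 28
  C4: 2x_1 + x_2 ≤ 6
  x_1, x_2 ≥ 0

max z = 6x_1 - 7x_2

s.t.
  x_1 + s1 = 11
  x_2 + s2 = 11
  x_1 + 4x_2 + s3 = 28
  2x_1 + x_2 + s4 = 6
  x_1, x_2, s1, s2, s3, s4 ≥ 0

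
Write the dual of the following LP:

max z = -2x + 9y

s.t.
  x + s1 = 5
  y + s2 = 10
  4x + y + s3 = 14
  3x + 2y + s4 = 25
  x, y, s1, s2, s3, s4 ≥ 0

Primal max cᵀx s.t. Ax ≤ b, x ≥ 0  →  Dual min bᵀy s.t. Aᵀy ≥ c, y ≥ 0.

Minimize: z = 5y1 + 10y2 + 14y3 + 25y4

Subject to:
  y1 + 4y3 + 3y4 ≥ -2
  y2 + y3 + 2y4 ≥ 9
  y1, y2, y3, y4 ≥ 0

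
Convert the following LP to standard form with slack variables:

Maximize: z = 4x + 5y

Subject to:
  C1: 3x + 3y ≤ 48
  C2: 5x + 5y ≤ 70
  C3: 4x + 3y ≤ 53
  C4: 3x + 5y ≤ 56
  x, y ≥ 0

max z = 4x + 5y

s.t.
  3x + 3y + s1 = 48
  5x + 5y + s2 = 70
  4x + 3y + s3 = 53
  3x + 5y + s4 = 56
  x, y, s1, s2, s3, s4 ≥ 0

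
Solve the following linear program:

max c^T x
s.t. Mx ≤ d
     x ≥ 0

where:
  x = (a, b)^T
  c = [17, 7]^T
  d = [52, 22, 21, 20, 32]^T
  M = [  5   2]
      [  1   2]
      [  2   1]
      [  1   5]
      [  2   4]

Evaluate the objective at each vertex of the feasible region:
  z(0, 0) = 0
  z(10.4, 0) = 176.8
  z(10, 1) = 177  ←
  z(9.444, 2.111) = 175.3
  z(0, 4) = 28
The maximum is at a = 10, b = 1.

a = 10, b = 1, z = 177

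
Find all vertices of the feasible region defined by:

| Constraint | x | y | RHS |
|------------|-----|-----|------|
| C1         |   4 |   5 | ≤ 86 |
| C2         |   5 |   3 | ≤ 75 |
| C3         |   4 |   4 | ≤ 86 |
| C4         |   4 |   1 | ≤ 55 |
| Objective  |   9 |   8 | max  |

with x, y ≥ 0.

(0, 0), (13.75, 0), (12.86, 3.571), (9, 10), (0, 17.2)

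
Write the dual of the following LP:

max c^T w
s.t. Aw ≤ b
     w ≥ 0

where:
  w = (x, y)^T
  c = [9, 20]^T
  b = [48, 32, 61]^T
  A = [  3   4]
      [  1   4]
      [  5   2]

Primal max cᵀx s.t. Ax ≤ b, x ≥ 0  →  Dual min bᵀy s.t. Aᵀy ≥ c, y ≥ 0.

Minimize: z = 48y1 + 32y2 + 61y3

Subject to:
  3y1 + y2 + 5y3 ≥ 9
  4y1 + 4y2 + 2y3 ≥ 20
  y1, y2, y3 ≥ 0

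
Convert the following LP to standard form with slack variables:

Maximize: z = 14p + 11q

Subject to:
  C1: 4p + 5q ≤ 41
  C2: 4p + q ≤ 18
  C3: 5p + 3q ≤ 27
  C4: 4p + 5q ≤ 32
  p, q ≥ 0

max z = 14p + 11q

s.t.
  4p + 5q + s1 = 41
  4p + q + s2 = 18
  5p + 3q + s3 = 27
  4p + 5q + s4 = 32
  p, q, s1, s2, s3, s4 ≥ 0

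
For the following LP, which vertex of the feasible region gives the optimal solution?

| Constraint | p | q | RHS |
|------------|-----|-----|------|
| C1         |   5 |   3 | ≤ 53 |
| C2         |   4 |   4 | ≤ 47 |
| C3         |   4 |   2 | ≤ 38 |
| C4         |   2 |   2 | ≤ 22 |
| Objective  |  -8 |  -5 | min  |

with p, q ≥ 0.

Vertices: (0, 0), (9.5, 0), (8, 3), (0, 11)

Evaluate the objective at each vertex of the feasible region:
  z(0, 0) = 0
  z(9.5, 0) = -76
  z(8, 3) = -79  ←
  z(0, 11) = -55
The minimum is at p = 8, q = 3.

(8, 3)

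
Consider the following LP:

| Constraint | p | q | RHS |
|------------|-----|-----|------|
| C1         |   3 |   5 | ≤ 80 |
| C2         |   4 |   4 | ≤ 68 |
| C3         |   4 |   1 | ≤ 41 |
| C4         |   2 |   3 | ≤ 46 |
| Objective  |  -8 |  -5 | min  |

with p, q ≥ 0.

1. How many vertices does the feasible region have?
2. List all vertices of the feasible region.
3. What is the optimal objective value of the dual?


1. 5
2. (0, 0), (10.25, 0), (8, 9), (5, 12), (0, 15.33)
3. -109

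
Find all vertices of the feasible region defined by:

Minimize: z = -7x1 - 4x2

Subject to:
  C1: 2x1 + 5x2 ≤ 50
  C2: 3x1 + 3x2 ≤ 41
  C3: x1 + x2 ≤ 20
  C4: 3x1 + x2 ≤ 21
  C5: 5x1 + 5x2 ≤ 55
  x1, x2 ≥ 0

(0, 0), (7, 0), (5, 6), (1.667, 9.333), (0, 10)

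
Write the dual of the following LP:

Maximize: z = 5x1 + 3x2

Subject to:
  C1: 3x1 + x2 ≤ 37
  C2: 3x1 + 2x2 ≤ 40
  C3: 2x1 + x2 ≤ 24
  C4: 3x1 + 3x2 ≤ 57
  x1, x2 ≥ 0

Primal max cᵀx s.t. Ax ≤ b, x ≥ 0  →  Dual min bᵀy s.t. Aᵀy ≥ c, y ≥ 0.

Minimize: z = 37y1 + 40y2 + 24y3 + 57y4

Subject to:
  3y1 + 3y2 + 2y3 + 3y4 ≥ 5
  y1 + 2y2 + y3 + 3y4 ≥ 3
  y1, y2, y3, y4 ≥ 0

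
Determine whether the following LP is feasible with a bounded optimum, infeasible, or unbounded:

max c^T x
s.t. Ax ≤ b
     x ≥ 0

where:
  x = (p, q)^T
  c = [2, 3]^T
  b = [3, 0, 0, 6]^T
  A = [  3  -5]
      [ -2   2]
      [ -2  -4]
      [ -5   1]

Unbounded (objective can increase without bound)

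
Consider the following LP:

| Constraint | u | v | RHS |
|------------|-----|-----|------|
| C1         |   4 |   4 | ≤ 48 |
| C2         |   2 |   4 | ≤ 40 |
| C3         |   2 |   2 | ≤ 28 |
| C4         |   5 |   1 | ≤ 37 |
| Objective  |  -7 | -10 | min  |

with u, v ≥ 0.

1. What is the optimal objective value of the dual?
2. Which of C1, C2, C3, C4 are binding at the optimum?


1. -108
2. C1, C2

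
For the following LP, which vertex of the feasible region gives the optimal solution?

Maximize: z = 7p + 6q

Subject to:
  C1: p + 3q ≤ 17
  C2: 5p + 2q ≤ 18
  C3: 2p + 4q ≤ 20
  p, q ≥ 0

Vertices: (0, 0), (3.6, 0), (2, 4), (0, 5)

Evaluate the objective at each vertex of the feasible region:
  z(0, 0) = 0
  z(3.6, 0) = 25.2
  z(2, 4) = 38  ←
  z(0, 5) = 30
The maximum is at p = 2, q = 4.

(2, 4)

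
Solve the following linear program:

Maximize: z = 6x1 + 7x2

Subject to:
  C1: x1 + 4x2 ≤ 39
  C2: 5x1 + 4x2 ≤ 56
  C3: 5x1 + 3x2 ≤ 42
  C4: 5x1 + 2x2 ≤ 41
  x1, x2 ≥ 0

Evaluate the objective at each vertex of the feasible region:
  z(0, 0) = 0
  z(8.2, 0) = 49.2
  z(7.8, 1) = 53.8
  z(3, 9) = 81  ←
  z(0, 9.75) = 68.25
The maximum is at x1 = 3, x2 = 9.

x1 = 3, x2 = 9, z = 81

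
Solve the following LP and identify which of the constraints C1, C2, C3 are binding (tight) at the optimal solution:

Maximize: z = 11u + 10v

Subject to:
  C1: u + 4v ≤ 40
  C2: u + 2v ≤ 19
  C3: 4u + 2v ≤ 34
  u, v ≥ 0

At u = 5, v = 7, compute slack b - a·x for each constraint:
  C1: 40 − 33 = 7  (slack)
  C2: 19 − 19 = 0  (binding)
  C3: 34 − 34 = 0  (binding)

Optimal: u = 5, v = 7
Binding: C2, C3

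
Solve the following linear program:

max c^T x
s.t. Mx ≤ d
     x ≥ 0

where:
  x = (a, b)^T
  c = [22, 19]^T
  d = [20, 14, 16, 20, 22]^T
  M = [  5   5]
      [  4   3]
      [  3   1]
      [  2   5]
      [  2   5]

Evaluate the objective at each vertex of the feasible region:
  z(0, 0) = 0
  z(3.5, 0) = 77
  z(2, 2) = 82  ←
  z(0, 4) = 76
The maximum is at a = 2, b = 2.

a = 2, b = 2, z = 82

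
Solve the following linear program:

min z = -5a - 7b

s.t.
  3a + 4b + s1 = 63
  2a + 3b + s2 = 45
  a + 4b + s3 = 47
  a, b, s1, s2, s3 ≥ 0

Evaluate the objective at each vertex of the feasible region:
  z(0, 0) = 0
  z(21, 0) = -105
  z(9, 9) = -108  ←
  z(7.8, 9.8) = -107.6
  z(0, 11.75) = -82.25
The minimum is at a = 9, b = 9.

a = 9, b = 9, z = -108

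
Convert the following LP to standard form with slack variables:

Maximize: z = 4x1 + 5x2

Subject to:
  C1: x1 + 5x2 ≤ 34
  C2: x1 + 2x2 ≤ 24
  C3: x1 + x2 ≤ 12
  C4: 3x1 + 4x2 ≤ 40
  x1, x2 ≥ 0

max z = 4x1 + 5x2

s.t.
  x1 + 5x2 + s1 = 34
  x1 + 2x2 + s2 = 24
  x1 + x2 + s3 = 12
  3x1 + 4x2 + s4 = 40
  x1, x2, s1, s2, s3, s4 ≥ 0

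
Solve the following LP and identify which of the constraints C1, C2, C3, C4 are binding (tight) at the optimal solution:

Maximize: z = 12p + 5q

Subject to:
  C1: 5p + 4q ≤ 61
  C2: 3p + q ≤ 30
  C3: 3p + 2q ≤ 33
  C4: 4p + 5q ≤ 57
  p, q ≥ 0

At p = 9, q = 3, compute slack b - a·x for each constraint:
  C1: 61 − 57 = 4  (slack)
  C2: 30 − 30 = 0  (binding)
  C3: 33 − 33 = 0  (binding)
  C4: 57 − 51 = 6  (slack)

Optimal: p = 9, q = 3
Binding: C2, C3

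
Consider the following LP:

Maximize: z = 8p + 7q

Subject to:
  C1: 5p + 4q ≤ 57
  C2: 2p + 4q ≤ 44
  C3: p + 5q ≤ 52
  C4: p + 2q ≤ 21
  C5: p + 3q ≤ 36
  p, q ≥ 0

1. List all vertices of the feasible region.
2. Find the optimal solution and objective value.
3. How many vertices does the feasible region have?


1. (0, 0), (11.4, 0), (5, 8), (0.3333, 10.33), (0, 10.4)
2. p = 5, q = 8, z = 96
3. 5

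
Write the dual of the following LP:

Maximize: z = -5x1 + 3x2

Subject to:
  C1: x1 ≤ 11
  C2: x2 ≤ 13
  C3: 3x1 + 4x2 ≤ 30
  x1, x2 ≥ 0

Primal max cᵀx s.t. Ax ≤ b, x ≥ 0  →  Dual min bᵀy s.t. Aᵀy ≥ c, y ≥ 0.

Minimize: z = 11y1 + 13y2 + 30y3

Subject to:
  y1 + 3y3 ≥ -5
  y2 + 4y3 ≥ 3
  y1, y2, y3 ≥ 0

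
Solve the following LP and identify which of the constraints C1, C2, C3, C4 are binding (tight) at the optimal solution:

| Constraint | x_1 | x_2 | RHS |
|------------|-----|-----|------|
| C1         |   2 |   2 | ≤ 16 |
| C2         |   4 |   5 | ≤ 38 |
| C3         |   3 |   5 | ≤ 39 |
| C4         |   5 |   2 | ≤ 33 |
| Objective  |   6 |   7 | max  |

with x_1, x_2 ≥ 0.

At x_1 = 2, x_2 = 6, compute slack b - a·x for each constraint:
  C1: 16 − 16 = 0  (binding)
  C2: 38 − 38 = 0  (binding)
  C3: 39 − 36 = 3  (slack)
  C4: 33 − 22 = 11  (slack)

Optimal: x_1 = 2, x_2 = 6
Binding: C1, C2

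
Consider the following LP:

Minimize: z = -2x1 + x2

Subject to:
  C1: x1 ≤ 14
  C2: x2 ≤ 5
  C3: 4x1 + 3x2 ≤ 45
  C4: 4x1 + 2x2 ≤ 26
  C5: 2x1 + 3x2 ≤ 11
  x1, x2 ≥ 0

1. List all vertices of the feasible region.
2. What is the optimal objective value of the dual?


1. (0, 0), (5.5, 0), (0, 3.667)
2. -11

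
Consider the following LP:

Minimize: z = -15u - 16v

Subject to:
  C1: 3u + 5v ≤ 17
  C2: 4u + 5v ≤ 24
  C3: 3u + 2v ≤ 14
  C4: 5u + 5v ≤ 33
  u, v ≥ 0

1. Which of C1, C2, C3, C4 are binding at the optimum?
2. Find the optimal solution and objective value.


1. C1, C3
2. u = 4, v = 1, z = -76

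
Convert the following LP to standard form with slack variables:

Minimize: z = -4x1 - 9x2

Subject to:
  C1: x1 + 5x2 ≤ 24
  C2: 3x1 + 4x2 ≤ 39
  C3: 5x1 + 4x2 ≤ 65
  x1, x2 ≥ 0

min z = -4x1 - 9x2

s.t.
  x1 + 5x2 + s1 = 24
  3x1 + 4x2 + s2 = 39
  5x1 + 4x2 + s3 = 65
  x1, x2, s1, s2, s3 ≥ 0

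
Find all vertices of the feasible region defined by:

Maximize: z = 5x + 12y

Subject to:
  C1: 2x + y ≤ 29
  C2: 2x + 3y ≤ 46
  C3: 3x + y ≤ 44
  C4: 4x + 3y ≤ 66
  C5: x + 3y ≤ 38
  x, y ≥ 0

(0, 0), (14.5, 0), (10.5, 8), (10, 8.667), (8, 10), (0, 12.67)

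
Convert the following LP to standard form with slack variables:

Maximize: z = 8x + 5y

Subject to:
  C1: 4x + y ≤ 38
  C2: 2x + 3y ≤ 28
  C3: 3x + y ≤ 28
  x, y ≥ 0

max z = 8x + 5y

s.t.
  4x + y + s1 = 38
  2x + 3y + s2 = 28
  3x + y + s3 = 28
  x, y, s1, s2, s3 ≥ 0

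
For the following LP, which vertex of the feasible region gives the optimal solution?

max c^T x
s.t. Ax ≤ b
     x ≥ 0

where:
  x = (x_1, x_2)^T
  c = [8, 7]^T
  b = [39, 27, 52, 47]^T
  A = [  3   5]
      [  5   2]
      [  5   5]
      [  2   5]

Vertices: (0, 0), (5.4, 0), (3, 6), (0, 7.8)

Evaluate the objective at each vertex of the feasible region:
  z(0, 0) = 0
  z(5.4, 0) = 43.2
  z(3, 6) = 66  ←
  z(0, 7.8) = 54.6
The maximum is at x_1 = 3, x_2 = 6.

(3, 6)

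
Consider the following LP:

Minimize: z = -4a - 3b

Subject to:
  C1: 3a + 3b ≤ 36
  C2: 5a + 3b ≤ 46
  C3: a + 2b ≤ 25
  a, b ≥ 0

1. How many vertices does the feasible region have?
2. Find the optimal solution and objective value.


1. 4
2. a = 5, b = 7, z = -41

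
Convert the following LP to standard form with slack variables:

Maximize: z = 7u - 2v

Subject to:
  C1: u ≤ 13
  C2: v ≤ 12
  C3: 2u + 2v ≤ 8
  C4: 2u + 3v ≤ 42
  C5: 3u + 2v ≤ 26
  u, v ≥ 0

max z = 7u - 2v

s.t.
  u + s1 = 13
  v + s2 = 12
  2u + 2v + s3 = 8
  2u + 3v + s4 = 42
  3u + 2v + s5 = 26
  u, v, s1, s2, s3, s4, s5 ≥ 0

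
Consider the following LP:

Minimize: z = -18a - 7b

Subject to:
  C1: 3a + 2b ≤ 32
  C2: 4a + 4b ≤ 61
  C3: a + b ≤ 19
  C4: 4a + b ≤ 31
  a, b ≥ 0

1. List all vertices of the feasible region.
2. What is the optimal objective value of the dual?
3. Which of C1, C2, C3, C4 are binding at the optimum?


1. (0, 0), (7.75, 0), (6, 7), (1.5, 13.75), (0, 15.25)
2. -157
3. C1, C4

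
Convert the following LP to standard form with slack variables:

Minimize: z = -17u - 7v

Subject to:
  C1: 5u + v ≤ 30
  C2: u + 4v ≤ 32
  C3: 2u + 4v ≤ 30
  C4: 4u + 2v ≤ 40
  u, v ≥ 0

min z = -17u - 7v

s.t.
  5u + v + s1 = 30
  u + 4v + s2 = 32
  2u + 4v + s3 = 30
  4u + 2v + s4 = 40
  u, v, s1, s2, s3, s4 ≥ 0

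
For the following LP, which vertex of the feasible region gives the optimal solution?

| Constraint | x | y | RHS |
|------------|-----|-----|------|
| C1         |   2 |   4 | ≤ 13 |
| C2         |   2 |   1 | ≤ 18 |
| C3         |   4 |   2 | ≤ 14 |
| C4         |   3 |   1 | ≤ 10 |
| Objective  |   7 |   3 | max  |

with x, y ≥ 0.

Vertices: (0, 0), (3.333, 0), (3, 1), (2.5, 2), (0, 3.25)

Evaluate the objective at each vertex of the feasible region:
  z(0, 0) = 0
  z(3.333, 0) = 23.33
  z(3, 1) = 24  ←
  z(2.5, 2) = 23.5
  z(0, 3.25) = 9.75
The maximum is at x = 3, y = 1.

(3, 1)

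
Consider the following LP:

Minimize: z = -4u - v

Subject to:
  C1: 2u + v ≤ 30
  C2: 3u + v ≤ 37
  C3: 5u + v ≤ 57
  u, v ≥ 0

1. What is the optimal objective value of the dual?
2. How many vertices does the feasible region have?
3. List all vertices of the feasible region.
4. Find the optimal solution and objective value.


1. -47
2. 5
3. (0, 0), (11.4, 0), (10, 7), (7, 16), (0, 30)
4. u = 10, v = 7, z = -47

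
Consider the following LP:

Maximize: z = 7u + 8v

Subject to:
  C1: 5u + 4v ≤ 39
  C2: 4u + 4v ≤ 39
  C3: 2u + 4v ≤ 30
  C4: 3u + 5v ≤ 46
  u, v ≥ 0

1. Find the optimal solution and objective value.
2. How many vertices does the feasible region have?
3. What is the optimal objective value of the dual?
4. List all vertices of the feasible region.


1. u = 3, v = 6, z = 69
2. 4
3. 69
4. (0, 0), (7.8, 0), (3, 6), (0, 7.5)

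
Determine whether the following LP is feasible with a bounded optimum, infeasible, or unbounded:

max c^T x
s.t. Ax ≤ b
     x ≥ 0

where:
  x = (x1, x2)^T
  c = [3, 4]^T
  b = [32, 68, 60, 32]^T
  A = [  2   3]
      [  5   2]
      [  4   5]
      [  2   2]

Feasible with a bounded optimal solution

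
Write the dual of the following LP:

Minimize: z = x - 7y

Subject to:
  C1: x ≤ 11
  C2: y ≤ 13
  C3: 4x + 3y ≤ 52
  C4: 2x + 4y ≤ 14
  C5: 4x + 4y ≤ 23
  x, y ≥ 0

Primal min cᵀx s.t. Ax ≤ b, x ≥ 0  →  Dual max −bᵀy s.t. Aᵀy ≥ −c, y ≥ 0.

Maximize: z = -11y1 - 13y2 - 52y3 - 14y4 - 23y5

Subject to:
  y1 + 4y3 + 2y4 + 4y5 ≥ -1
  y2 + 3y3 + 4y4 + 4y5 ≥ 7
  y1, y2, y3, y4, y5 ≥ 0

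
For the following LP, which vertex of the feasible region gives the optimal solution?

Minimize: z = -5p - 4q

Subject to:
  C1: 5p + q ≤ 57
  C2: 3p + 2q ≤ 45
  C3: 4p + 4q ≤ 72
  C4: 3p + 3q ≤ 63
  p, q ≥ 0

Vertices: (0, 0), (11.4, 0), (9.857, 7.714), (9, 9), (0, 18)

Evaluate the objective at each vertex of the feasible region:
  z(0, 0) = 0
  z(11.4, 0) = -57
  z(9.857, 7.714) = -80.14
  z(9, 9) = -81  ←
  z(0, 18) = -72
The minimum is at p = 9, q = 9.

(9, 9)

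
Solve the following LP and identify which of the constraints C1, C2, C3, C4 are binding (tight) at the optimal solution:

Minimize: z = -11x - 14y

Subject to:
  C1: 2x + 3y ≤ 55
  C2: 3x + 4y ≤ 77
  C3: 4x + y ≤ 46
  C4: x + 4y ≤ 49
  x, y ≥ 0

At x = 9, y = 10, compute slack b - a·x for each constraint:
  C1: 55 − 48 = 7  (slack)
  C2: 77 − 67 = 10  (slack)
  C3: 46 − 46 = 0  (binding)
  C4: 49 − 49 = 0  (binding)

Optimal: x = 9, y = 10
Binding: C3, C4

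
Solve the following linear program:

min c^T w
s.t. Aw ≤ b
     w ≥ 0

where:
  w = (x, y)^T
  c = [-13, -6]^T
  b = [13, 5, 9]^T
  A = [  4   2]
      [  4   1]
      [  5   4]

Evaluate the objective at each vertex of the feasible region:
  z(0, 0) = 0
  z(1.25, 0) = -16.25
  z(1, 1) = -19  ←
  z(0, 2.25) = -13.5
The minimum is at x = 1, y = 1.

x = 1, y = 1, z = -19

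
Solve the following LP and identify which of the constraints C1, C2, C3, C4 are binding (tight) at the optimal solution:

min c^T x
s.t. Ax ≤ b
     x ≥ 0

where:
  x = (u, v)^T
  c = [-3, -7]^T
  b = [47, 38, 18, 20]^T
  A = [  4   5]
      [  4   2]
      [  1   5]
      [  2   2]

At u = 8, v = 2, compute slack b - a·x for each constraint:
  C1: 47 − 42 = 5  (slack)
  C2: 38 − 36 = 2  (slack)
  C3: 18 − 18 = 0  (binding)
  C4: 20 − 20 = 0  (binding)

Optimal: u = 8, v = 2
Binding: C3, C4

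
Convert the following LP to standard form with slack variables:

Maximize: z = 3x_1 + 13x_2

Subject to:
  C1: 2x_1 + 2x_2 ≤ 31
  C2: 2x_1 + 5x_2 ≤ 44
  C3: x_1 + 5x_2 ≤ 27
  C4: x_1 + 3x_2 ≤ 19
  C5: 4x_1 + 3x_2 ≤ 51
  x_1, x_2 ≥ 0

max z = 3x_1 + 13x_2

s.t.
  2x_1 + 2x_2 + s1 = 31
  2x_1 + 5x_2 + s2 = 44
  x_1 + 5x_2 + s3 = 27
  x_1 + 3x_2 + s4 = 19
  4x_1 + 3x_2 + s5 = 51
  x_1, x_2, s1, s2, s3, s4, s5 ≥ 0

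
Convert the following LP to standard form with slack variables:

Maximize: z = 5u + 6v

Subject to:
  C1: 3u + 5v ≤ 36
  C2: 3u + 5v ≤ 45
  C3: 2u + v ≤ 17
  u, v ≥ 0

max z = 5u + 6v

s.t.
  3u + 5v + s1 = 36
  3u + 5v + s2 = 45
  2u + v + s3 = 17
  u, v, s1, s2, s3 ≥ 0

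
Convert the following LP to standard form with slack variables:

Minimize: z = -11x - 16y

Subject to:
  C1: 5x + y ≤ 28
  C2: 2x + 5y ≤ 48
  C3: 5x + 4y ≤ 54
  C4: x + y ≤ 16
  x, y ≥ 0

min z = -11x - 16y

s.t.
  5x + y + s1 = 28
  2x + 5y + s2 = 48
  5x + 4y + s3 = 54
  x + y + s4 = 16
  x, y, s1, s2, s3, s4 ≥ 0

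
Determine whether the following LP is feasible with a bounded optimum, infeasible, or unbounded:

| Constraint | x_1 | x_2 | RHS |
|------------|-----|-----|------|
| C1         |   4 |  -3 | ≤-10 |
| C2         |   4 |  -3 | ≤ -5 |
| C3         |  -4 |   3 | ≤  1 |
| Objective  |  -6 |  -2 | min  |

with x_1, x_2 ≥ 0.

Infeasible (no feasible solution exists)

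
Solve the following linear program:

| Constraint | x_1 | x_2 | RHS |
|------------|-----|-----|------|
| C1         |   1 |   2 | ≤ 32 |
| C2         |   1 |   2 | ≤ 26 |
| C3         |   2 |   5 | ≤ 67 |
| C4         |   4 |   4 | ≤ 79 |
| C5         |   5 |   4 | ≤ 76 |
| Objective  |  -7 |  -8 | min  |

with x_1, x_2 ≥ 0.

Evaluate the objective at each vertex of the feasible region:
  z(0, 0) = 0
  z(15.2, 0) = -106.4
  z(8, 9) = -128  ←
  z(0, 13) = -104
The minimum is at x_1 = 8, x_2 = 9.

x_1 = 8, x_2 = 9, z = -128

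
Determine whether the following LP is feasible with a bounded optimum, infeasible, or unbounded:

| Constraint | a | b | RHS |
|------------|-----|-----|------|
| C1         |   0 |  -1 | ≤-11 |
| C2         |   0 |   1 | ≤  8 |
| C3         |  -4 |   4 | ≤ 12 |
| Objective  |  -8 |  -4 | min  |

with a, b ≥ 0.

Infeasible (no feasible solution exists)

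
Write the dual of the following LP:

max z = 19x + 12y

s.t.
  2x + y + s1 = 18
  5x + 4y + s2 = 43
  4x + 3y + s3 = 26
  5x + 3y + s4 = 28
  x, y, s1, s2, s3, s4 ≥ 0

Primal max cᵀx s.t. Ax ≤ b, x ≥ 0  →  Dual min bᵀy s.t. Aᵀy ≥ c, y ≥ 0.

Minimize: z = 18y1 + 43y2 + 26y3 + 28y4

Subject to:
  2y1 + 5y2 + 4y3 + 5y4 ≥ 19
  y1 + 4y2 + 3y3 + 3y4 ≥ 12
  y1, y2, y3, y4 ≥ 0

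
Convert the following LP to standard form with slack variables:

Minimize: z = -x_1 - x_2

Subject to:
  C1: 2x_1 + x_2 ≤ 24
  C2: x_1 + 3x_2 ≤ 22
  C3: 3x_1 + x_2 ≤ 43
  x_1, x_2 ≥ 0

min z = -x_1 - x_2

s.t.
  2x_1 + x_2 + s1 = 24
  x_1 + 3x_2 + s2 = 22
  3x_1 + x_2 + s3 = 43
  x_1, x_2, s1, s2, s3 ≥ 0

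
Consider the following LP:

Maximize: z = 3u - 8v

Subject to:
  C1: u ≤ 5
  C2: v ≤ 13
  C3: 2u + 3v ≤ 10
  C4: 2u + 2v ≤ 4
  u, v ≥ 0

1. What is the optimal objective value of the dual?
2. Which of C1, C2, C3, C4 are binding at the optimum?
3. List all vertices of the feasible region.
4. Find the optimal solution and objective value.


1. 6
2. C4
3. (0, 0), (2, 0), (0, 2)
4. u = 2, v = 0, z = 6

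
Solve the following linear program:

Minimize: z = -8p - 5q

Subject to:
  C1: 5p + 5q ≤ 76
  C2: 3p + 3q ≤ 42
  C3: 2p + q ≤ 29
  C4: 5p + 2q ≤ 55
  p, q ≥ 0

Evaluate the objective at each vertex of the feasible region:
  z(0, 0) = 0
  z(11, 0) = -88
  z(9, 5) = -97  ←
  z(0, 14) = -70
The minimum is at p = 9, q = 5.

p = 9, q = 5, z = -97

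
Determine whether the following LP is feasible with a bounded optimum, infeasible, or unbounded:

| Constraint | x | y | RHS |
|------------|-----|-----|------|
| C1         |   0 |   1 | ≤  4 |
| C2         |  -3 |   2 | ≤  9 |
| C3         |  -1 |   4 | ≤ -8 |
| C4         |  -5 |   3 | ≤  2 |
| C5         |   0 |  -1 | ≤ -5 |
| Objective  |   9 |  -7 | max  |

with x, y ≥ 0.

Infeasible (no feasible solution exists)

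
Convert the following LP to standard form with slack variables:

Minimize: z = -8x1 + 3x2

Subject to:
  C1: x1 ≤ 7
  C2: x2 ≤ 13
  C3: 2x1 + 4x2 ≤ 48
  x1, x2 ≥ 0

min z = -8x1 + 3x2

s.t.
  x1 + s1 = 7
  x2 + s2 = 13
  2x1 + 4x2 + s3 = 48
  x1, x2, s1, s2, s3 ≥ 0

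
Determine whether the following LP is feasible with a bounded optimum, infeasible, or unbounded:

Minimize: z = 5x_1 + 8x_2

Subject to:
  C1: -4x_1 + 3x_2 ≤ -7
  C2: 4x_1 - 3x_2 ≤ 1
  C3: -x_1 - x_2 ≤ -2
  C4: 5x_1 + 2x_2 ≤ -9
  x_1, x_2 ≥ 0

Infeasible (no feasible solution exists)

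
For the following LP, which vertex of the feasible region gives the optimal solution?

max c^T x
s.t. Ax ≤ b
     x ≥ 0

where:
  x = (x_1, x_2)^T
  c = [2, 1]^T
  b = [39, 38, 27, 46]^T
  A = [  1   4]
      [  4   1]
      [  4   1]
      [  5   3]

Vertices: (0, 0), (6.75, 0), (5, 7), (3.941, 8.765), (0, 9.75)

Evaluate the objective at each vertex of the feasible region:
  z(0, 0) = 0
  z(6.75, 0) = 13.5
  z(5, 7) = 17  ←
  z(3.941, 8.765) = 16.65
  z(0, 9.75) = 9.75
The maximum is at x_1 = 5, x_2 = 7.

(5, 7)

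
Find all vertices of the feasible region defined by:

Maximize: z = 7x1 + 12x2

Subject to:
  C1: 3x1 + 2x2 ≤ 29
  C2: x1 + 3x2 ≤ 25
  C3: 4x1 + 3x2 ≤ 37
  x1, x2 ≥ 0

(0, 0), (9.25, 0), (4, 7), (0, 8.333)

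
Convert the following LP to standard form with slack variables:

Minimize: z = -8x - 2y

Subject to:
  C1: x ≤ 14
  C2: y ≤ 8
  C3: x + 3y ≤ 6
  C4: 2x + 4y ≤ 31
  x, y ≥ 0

min z = -8x - 2y

s.t.
  x + s1 = 14
  y + s2 = 8
  x + 3y + s3 = 6
  2x + 4y + s4 = 31
  x, y, s1, s2, s3, s4 ≥ 0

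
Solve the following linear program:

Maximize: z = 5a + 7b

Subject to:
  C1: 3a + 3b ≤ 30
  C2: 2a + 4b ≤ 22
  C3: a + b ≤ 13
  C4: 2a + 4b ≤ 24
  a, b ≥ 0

Evaluate the objective at each vertex of the feasible region:
  z(0, 0) = 0
  z(10, 0) = 50
  z(9, 1) = 52  ←
  z(0, 5.5) = 38.5
The maximum is at a = 9, b = 1.

a = 9, b = 1, z = 52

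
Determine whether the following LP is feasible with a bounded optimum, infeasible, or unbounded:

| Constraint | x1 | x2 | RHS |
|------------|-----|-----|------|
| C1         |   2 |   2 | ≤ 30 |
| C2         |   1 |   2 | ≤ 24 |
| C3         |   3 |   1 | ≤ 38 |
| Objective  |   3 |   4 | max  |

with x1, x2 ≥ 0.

Feasible with a bounded optimal solution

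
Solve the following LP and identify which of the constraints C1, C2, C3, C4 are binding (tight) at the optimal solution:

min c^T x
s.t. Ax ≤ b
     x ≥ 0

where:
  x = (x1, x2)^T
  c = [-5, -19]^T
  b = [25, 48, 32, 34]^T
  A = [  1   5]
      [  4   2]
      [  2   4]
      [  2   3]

At x1 = 10, x2 = 3, compute slack b - a·x for each constraint:
  C1: 25 − 25 = 0  (binding)
  C2: 48 − 46 = 2  (slack)
  C3: 32 − 32 = 0  (binding)
  C4: 34 − 29 = 5  (slack)

Optimal: x1 = 10, x2 = 3
Binding: C1, C3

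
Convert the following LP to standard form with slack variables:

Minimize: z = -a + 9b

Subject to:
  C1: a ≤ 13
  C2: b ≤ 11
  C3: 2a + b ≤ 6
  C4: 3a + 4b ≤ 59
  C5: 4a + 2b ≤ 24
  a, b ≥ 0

min z = -a + 9b

s.t.
  a + s1 = 13
  b + s2 = 11
  2a + b + s3 = 6
  3a + 4b + s4 = 59
  4a + 2b + s5 = 24
  a, b, s1, s2, s3, s4, s5 ≥ 0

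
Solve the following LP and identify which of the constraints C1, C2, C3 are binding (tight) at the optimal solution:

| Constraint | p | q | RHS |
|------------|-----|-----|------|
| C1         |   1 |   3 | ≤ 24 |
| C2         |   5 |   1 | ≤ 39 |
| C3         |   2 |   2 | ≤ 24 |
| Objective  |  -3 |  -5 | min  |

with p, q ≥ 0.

At p = 6, q = 6, compute slack b - a·x for each constraint:
  C1: 24 − 24 = 0  (binding)
  C2: 39 − 36 = 3  (slack)
  C3: 24 − 24 = 0  (binding)

Optimal: p = 6, q = 6
Binding: C1, C3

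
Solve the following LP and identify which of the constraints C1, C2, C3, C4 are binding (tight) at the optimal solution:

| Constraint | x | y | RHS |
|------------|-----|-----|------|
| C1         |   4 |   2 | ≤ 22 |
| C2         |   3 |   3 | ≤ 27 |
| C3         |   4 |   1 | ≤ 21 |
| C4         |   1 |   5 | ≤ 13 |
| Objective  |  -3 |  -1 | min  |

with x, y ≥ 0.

At x = 5, y = 1, compute slack b - a·x for each constraint:
  C1: 22 − 22 = 0  (binding)
  C2: 27 − 18 = 9  (slack)
  C3: 21 − 21 = 0  (binding)
  C4: 13 − 10 = 3  (slack)

Optimal: x = 5, y = 1
Binding: C1, C3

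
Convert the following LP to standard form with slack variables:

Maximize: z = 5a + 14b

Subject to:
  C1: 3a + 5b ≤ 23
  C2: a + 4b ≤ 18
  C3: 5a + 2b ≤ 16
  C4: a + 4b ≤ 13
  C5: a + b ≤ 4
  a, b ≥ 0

max z = 5a + 14b

s.t.
  3a + 5b + s1 = 23
  a + 4b + s2 = 18
  5a + 2b + s3 = 16
  a + 4b + s4 = 13
  a + b + s5 = 4
  a, b, s1, s2, s3, s4, s5 ≥ 0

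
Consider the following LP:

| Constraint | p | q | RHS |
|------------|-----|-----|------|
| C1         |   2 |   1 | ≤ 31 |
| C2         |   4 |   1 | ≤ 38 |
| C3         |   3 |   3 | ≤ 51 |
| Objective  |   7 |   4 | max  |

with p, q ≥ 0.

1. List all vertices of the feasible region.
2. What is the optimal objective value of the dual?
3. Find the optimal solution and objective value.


1. (0, 0), (9.5, 0), (7, 10), (0, 17)
2. 89
3. p = 7, q = 10, z = 89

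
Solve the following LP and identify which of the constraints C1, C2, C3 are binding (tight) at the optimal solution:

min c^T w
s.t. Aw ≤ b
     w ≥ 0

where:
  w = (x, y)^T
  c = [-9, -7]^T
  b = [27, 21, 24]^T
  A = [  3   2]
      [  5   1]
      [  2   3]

At x = 3, y = 6, compute slack b - a·x for each constraint:
  C1: 27 − 21 = 6  (slack)
  C2: 21 − 21 = 0  (binding)
  C3: 24 − 24 = 0  (binding)

Optimal: x = 3, y = 6
Binding: C2, C3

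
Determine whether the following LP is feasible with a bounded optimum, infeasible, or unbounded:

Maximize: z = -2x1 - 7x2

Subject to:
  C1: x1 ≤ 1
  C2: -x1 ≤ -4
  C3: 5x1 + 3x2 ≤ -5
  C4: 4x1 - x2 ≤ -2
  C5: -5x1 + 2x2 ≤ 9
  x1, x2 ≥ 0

Infeasible (no feasible solution exists)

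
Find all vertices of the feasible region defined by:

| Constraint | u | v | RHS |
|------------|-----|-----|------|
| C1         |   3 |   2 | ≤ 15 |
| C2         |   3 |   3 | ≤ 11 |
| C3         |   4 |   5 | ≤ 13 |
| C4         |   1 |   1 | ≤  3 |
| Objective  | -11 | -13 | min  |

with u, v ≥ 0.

(0, 0), (3, 0), (2, 1), (0, 2.6)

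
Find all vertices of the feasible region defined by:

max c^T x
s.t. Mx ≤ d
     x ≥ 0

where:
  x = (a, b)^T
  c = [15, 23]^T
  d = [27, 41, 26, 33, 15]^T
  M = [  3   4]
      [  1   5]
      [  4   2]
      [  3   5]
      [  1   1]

(0, 0), (6.5, 0), (5, 3), (1, 6), (0, 6.6)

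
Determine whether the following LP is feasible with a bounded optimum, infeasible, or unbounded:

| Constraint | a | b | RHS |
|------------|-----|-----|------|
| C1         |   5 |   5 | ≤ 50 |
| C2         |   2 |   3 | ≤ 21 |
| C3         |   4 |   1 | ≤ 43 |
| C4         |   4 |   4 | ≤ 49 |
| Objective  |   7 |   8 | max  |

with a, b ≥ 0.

Feasible with a bounded optimal solution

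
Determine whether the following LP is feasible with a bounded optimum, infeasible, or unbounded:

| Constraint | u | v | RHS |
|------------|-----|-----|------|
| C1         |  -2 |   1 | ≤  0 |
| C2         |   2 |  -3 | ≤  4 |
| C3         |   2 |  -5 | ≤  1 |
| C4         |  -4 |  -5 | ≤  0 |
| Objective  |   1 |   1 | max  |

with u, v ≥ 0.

Unbounded (objective can increase without bound)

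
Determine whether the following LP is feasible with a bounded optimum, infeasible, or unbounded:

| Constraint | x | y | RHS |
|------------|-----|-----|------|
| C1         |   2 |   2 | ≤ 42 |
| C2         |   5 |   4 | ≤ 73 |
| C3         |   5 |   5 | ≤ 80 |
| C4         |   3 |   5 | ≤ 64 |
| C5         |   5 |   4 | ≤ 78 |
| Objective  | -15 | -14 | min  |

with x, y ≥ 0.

Feasible with a bounded optimal solution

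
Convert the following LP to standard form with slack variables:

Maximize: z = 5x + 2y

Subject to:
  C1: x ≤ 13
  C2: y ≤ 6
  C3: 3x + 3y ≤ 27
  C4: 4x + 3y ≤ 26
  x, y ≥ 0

max z = 5x + 2y

s.t.
  x + s1 = 13
  y + s2 = 6
  3x + 3y + s3 = 27
  4x + 3y + s4 = 26
  x, y, s1, s2, s3, s4 ≥ 0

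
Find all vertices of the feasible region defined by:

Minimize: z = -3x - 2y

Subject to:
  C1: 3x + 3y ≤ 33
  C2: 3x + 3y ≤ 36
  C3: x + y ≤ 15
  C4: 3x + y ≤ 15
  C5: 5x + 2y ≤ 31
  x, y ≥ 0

(0, 0), (5, 0), (2, 9), (0, 11)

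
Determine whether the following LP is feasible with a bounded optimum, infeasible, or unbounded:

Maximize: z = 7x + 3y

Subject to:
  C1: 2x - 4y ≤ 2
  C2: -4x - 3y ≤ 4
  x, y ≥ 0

Unbounded (objective can increase without bound)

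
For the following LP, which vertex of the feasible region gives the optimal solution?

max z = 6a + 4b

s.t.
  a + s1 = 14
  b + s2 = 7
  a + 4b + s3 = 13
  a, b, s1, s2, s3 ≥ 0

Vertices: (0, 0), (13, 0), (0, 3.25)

Evaluate the objective at each vertex of the feasible region:
  z(0, 0) = 0
  z(13, 0) = 78  ←
  z(0, 3.25) = 13
The maximum is at a = 13, b = 0.

(13, 0)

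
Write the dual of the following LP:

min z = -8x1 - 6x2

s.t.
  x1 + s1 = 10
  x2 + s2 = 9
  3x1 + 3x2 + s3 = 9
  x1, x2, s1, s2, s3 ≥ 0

Primal min cᵀx s.t. Ax ≤ b, x ≥ 0  →  Dual max −bᵀy s.t. Aᵀy ≥ −c, y ≥ 0.

Maximize: z = -10y1 - 9y2 - 9y3

Subject to:
  y1 + 3y3 ≥ 8
  y2 + 3y3 ≥ 6
  y1, y2, y3 ≥ 0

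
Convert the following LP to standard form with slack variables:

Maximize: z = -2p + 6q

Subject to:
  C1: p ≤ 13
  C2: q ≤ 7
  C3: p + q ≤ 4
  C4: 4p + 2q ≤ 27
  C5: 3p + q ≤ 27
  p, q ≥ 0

max z = -2p + 6q

s.t.
  p + s1 = 13
  q + s2 = 7
  p + q + s3 = 4
  4p + 2q + s4 = 27
  3p + q + s5 = 27
  p, q, s1, s2, s3, s4, s5 ≥ 0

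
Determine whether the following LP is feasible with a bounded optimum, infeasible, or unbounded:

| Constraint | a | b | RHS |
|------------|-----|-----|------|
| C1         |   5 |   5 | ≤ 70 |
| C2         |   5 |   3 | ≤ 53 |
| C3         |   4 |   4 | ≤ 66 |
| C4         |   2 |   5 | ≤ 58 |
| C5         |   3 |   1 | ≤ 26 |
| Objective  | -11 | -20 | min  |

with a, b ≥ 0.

Feasible with a bounded optimal solution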